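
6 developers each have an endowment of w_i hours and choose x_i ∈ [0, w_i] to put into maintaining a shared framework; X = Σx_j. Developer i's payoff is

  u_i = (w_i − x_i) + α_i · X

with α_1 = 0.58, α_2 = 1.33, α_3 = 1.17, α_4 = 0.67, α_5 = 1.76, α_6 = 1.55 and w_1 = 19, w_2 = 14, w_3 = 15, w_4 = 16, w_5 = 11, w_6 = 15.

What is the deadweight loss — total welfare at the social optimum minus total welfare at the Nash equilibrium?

212.1

∂u_i/∂x_i = α_i − 1, so developer i contributes w_i if α_i > 1, else 0.
α_i > 1 for i ∈ {2, 3, 5, 6}; NE contributions (0, 14, 15, 0, 11, 15), X = 55.
W^NE = Σw_i − X^NE + (Σα_i)·X^NE = 90 + 6.06·55 = 423.3.
Planner: ∂(Σu_j)/∂x_i = Σα_j − 1 = 6.06 > 0, so everyone contributes w_i; X^SO = 90, W^SO = 90 + 6.06·90 = 635.4.
Deadweight loss = 212.1.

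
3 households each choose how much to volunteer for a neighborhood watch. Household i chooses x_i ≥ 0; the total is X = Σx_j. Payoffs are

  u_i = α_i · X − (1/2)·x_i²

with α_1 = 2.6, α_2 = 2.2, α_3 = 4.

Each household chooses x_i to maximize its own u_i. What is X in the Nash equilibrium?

8.8

Household i's FOC: ∂u_i/∂x_i = α_i − x_i = 0, so x_i* = α_i.
NE contributions = (2.6, 2.2, 4); X = 8.8.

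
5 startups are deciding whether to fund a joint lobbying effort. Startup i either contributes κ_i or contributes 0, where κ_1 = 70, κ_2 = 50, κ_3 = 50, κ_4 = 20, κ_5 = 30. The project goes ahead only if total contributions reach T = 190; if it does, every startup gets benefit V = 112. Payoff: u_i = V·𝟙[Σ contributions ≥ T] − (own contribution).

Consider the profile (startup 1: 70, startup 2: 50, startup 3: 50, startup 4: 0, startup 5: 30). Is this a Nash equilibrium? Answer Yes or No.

Total = 200 ≥ 190: provided.
Startup 1 (pledges 70, payoff 42): dropping to 0 → total 130, payoff 0. No gain.
Startup 2 (pledges 50, payoff 62): dropping to 0 → total 150, payoff 0. No gain.
Startup 3 (pledges 50, payoff 62): dropping to 0 → total 150, payoff 0. No gain.
Startup 4 (pledges 0, payoff 112): pledging 20 → total 220, payoff 92. No gain.
Startup 5 (pledges 30, payoff 82): dropping to 0 → total 170, payoff 0. No gain.

Yes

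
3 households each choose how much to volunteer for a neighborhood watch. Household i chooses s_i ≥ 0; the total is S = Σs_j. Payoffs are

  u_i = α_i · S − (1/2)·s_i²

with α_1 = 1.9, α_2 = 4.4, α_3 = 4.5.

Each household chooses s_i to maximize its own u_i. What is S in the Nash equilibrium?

Household i's FOC: ∂u_i/∂s_i = α_i − s_i = 0, so s_i* = α_i.
NE contributions = (1.9, 4.4, 4.5); S = 10.8.

10.8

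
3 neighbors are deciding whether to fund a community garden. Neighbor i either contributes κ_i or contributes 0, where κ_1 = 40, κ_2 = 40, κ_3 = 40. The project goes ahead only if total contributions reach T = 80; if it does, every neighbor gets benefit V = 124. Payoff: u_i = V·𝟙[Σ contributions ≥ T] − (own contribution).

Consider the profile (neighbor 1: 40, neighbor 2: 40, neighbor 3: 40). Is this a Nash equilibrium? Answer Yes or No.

No

Total = 120 ≥ 80: provided.
Neighbor 1 (pledges 40, payoff 84): dropping to 0 → total 80, payoff 124. Profitable deviation.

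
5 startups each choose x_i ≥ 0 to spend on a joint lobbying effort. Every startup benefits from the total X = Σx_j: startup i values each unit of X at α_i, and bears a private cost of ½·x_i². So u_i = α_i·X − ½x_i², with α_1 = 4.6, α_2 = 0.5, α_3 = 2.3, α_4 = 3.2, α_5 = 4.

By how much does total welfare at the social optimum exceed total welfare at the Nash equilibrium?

Startup i's FOC: ∂u_i/∂x_i = α_i − x_i = 0, so x_i* = α_i.
NE contributions = (4.6, 0.5, 2.3, 3.2, 4); X = 14.6.
W^NE = (Σα)·X − ½Σα_i² = 14.6² − ½·52.94 = 186.69.
Planner sets x_i = Σα_j = 14.6 for every i, so X^SO = 5·14.6 = 73.
W^SO = (Σα)·X^SO − ½·5·(Σα)² = (5/2)·14.6² = 532.9.
Deadweight loss = W^SO − W^NE = 346.21.

346.21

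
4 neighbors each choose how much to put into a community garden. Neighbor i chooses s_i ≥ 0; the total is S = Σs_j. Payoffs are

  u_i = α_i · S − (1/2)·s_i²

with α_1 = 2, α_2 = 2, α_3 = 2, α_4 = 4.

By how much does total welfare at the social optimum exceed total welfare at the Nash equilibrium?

114

Neighbor i's FOC: ∂u_i/∂s_i = α_i − s_i = 0, so s_i* = α_i.
NE contributions = (2, 2, 2, 4); S = 10.
W^NE = (Σα)·S − ½Σα_i² = 10² − ½·28 = 86.
Planner sets s_i = Σα_j = 10 for every i, so S^SO = 4·10 = 40.
W^SO = (Σα)·S^SO − ½·4·(Σα)² = (4/2)·10² = 200.
Deadweight loss = W^SO − W^NE = 114.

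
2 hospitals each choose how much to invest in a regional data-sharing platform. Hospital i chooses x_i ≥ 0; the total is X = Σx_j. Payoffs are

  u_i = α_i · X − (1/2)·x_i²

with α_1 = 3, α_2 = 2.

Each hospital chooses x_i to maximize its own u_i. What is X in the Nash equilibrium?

Hospital i's FOC: ∂u_i/∂x_i = α_i − x_i = 0, so x_i* = α_i.
NE contributions = (3, 2); X = 5.

5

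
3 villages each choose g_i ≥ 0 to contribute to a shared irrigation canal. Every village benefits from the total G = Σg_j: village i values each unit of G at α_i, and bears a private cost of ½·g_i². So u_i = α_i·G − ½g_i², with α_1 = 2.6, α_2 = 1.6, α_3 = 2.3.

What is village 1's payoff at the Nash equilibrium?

Village i's FOC: ∂u_i/∂g_i = α_i − g_i = 0, so g_i* = α_i.
NE contributions = (2.6, 1.6, 2.3); G = 6.5.
u_1 = α_1·G − ½·(g_1)² = 2.6·6.5 − ½·2.6² = 13.52.

13.52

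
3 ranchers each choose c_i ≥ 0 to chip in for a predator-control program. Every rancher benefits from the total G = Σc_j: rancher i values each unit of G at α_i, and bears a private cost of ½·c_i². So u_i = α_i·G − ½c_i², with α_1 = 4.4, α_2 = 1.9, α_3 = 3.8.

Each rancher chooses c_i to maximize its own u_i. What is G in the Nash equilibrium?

Rancher i's FOC: ∂u_i/∂c_i = α_i − c_i = 0, so c_i* = α_i.
NE contributions = (4.4, 1.9, 3.8); G = 10.1.

10.1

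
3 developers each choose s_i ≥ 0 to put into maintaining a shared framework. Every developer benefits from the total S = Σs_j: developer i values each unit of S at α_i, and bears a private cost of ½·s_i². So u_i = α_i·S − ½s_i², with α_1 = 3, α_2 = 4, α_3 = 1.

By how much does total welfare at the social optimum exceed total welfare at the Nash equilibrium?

45

Developer i's FOC: ∂u_i/∂s_i = α_i − s_i = 0, so s_i* = α_i.
NE contributions = (3, 4, 1); S = 8.
W^NE = (Σα)·S − ½Σα_i² = 8² − ½·26 = 51.
Planner sets s_i = Σα_j = 8 for every i, so S^SO = 3·8 = 24.
W^SO = (Σα)·S^SO − ½·3·(Σα)² = (3/2)·8² = 96.
Deadweight loss = W^SO − W^NE = 45.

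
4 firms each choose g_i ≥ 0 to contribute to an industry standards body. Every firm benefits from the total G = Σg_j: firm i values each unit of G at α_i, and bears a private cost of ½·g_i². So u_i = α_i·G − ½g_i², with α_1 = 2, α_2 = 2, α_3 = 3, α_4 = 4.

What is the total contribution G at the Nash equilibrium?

Firm i's FOC: ∂u_i/∂g_i = α_i − g_i = 0, so g_i* = α_i.
NE contributions = (2, 2, 3, 4); G = 11.

11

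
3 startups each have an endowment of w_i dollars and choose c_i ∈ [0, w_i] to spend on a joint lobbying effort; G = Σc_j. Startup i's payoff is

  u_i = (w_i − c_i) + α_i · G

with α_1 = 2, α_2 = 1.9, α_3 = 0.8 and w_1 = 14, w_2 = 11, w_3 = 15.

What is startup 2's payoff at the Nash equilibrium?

∂u_i/∂c_i = α_i − 1, so startup i contributes w_i if α_i > 1, else 0.
α_i > 1 for i ∈ {1, 2}; NE contributions (14, 11, 0), G = 25.
u_2 = (11 − 11) + 1.9·25 = 47.5.

47.5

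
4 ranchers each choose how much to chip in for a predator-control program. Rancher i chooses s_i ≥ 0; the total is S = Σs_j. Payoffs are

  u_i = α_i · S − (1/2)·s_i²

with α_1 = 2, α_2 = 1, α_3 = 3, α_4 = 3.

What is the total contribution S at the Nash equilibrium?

Rancher i's FOC: ∂u_i/∂s_i = α_i − s_i = 0, so s_i* = α_i.
NE contributions = (2, 1, 3, 3); S = 9.

9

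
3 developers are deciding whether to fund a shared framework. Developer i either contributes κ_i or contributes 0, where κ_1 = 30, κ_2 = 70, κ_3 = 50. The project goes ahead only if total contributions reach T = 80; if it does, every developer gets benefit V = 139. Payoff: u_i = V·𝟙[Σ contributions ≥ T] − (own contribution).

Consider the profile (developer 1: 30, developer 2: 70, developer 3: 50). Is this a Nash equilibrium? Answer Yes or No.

Total = 150 ≥ 80: provided.
Developer 1 (pledges 30, payoff 109): dropping to 0 → total 120, payoff 139. Profitable deviation.

No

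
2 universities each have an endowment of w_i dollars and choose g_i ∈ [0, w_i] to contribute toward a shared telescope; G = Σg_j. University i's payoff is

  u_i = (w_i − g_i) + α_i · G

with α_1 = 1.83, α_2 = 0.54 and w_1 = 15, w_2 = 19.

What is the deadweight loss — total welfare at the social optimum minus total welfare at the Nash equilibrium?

∂u_i/∂g_i = α_i − 1, so university i contributes w_i if α_i > 1, else 0.
α_i > 1 for i ∈ {1}; NE contributions (15, 0), G = 15.
W^NE = Σw_i − G^NE + (Σα_i)·G^NE = 34 + 1.37·15 = 54.55.
Planner: ∂(Σu_j)/∂g_i = Σα_j − 1 = 1.37 > 0, so everyone contributes w_i; G^SO = 34, W^SO = 34 + 1.37·34 = 80.58.
Deadweight loss = 26.03.

26.03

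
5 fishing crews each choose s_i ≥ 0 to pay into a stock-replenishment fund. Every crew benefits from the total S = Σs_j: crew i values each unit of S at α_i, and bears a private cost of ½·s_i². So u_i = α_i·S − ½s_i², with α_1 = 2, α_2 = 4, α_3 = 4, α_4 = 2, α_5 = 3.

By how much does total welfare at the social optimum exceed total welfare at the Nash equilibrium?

Crew i's FOC: ∂u_i/∂s_i = α_i − s_i = 0, so s_i* = α_i.
NE contributions = (2, 4, 4, 2, 3); S = 15.
W^NE = (Σα)·S − ½Σα_i² = 15² − ½·49 = 200.5.
Planner sets s_i = Σα_j = 15 for every i, so S^SO = 5·15 = 75.
W^SO = (Σα)·S^SO − ½·5·(Σα)² = (5/2)·15² = 562.5.
Deadweight loss = W^SO − W^NE = 362.

362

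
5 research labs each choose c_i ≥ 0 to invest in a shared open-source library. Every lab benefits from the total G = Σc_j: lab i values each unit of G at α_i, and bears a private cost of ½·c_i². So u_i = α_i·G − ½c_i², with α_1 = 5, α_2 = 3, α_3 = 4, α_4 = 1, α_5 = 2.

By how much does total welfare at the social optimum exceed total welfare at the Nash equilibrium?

Lab i's FOC: ∂u_i/∂c_i = α_i − c_i = 0, so c_i* = α_i.
NE contributions = (5, 3, 4, 1, 2); G = 15.
W^NE = (Σα)·G − ½Σα_i² = 15² − ½·55 = 197.5.
Planner sets c_i = Σα_j = 15 for every i, so G^SO = 5·15 = 75.
W^SO = (Σα)·G^SO − ½·5·(Σα)² = (5/2)·15² = 562.5.
Deadweight loss = W^SO − W^NE = 365.

365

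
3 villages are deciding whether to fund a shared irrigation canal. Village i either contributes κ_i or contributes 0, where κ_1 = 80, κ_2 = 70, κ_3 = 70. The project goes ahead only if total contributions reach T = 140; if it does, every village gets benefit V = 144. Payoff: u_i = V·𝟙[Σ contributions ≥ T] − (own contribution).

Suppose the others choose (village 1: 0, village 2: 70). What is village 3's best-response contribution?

70

Others' total = 70. Contributing 70 brings total to 140 ≥ 140: gain V − κ_3 = 74.
Best response: 70.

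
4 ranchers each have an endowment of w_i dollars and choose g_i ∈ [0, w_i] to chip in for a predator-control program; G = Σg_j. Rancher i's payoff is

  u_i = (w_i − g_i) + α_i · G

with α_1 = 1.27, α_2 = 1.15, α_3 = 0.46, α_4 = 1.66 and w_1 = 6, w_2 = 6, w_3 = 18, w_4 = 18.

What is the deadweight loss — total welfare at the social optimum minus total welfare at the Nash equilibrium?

63.72

∂u_i/∂g_i = α_i − 1, so rancher i contributes w_i if α_i > 1, else 0.
α_i > 1 for i ∈ {1, 2, 4}; NE contributions (6, 6, 0, 18), G = 30.
W^NE = Σw_i − G^NE + (Σα_i)·G^NE = 48 + 3.54·30 = 154.2.
Planner: ∂(Σu_j)/∂g_i = Σα_j − 1 = 3.54 > 0, so everyone contributes w_i; G^SO = 48, W^SO = 48 + 3.54·48 = 217.92.
Deadweight loss = 63.72.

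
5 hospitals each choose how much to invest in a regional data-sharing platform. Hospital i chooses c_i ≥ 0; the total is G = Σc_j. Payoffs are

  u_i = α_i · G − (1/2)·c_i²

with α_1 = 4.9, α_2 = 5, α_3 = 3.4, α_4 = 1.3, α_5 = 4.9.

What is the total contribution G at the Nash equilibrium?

Hospital i's FOC: ∂u_i/∂c_i = α_i − c_i = 0, so c_i* = α_i.
NE contributions = (4.9, 5, 3.4, 1.3, 4.9); G = 19.5.

19.5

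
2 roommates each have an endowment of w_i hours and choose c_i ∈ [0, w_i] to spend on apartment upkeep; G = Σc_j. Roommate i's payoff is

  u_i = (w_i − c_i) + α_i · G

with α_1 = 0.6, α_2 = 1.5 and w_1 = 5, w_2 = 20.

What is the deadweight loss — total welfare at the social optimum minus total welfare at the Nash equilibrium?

5.5

∂u_i/∂c_i = α_i − 1, so roommate i contributes w_i if α_i > 1, else 0.
α_i > 1 for i ∈ {2}; NE contributions (0, 20), G = 20.
W^NE = Σw_i − G^NE + (Σα_i)·G^NE = 25 + 1.1·20 = 47.
Planner: ∂(Σu_j)/∂c_i = Σα_j − 1 = 1.1 > 0, so everyone contributes w_i; G^SO = 25, W^SO = 25 + 1.1·25 = 52.5.
Deadweight loss = 5.5.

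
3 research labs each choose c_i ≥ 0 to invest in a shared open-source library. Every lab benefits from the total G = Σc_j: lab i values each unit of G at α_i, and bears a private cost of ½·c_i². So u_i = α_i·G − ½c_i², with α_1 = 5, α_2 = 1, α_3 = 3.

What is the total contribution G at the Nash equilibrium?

9

Lab i's FOC: ∂u_i/∂c_i = α_i − c_i = 0, so c_i* = α_i.
NE contributions = (5, 1, 3); G = 9.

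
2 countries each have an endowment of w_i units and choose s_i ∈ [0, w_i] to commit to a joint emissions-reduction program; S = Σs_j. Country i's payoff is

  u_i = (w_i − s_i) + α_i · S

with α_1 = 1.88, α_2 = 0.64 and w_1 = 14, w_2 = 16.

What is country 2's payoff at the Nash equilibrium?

∂u_i/∂s_i = α_i − 1, so country i contributes w_i if α_i > 1, else 0.
α_i > 1 for i ∈ {1}; NE contributions (14, 0), S = 14.
u_2 = (16 − 0) + 0.64·14 = 24.96.

24.96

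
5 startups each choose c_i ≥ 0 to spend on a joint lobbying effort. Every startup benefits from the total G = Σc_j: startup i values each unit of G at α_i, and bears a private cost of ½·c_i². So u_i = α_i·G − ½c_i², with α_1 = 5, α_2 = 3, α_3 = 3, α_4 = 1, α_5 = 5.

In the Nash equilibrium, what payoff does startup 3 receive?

Startup i's FOC: ∂u_i/∂c_i = α_i − c_i = 0, so c_i* = α_i.
NE contributions = (5, 3, 3, 1, 5); G = 17.
u_3 = α_3·G − ½·(c_3)² = 3·17 − ½·3² = 46.5.

46.5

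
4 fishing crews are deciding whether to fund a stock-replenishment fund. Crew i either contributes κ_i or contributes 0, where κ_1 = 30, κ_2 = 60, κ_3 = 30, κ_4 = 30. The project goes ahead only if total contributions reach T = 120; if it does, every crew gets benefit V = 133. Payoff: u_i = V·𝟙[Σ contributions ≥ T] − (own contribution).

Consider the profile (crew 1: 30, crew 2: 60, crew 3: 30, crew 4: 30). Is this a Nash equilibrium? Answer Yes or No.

No

Total = 150 ≥ 120: provided.
Crew 1 (pledges 30, payoff 103): dropping to 0 → total 120, payoff 133. Profitable deviation.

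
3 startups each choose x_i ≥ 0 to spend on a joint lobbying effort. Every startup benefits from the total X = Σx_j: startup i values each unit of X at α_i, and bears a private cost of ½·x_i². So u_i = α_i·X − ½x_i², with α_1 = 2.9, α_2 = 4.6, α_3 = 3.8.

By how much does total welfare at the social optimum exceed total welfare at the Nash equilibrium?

85.85

Startup i's FOC: ∂u_i/∂x_i = α_i − x_i = 0, so x_i* = α_i.
NE contributions = (2.9, 4.6, 3.8); X = 11.3.
W^NE = (Σα)·X − ½Σα_i² = 11.3² − ½·44.01 = 105.685.
Planner sets x_i = Σα_j = 11.3 for every i, so X^SO = 3·11.3 = 33.9.
W^SO = (Σα)·X^SO − ½·3·(Σα)² = (3/2)·11.3² = 191.535.
Deadweight loss = W^SO − W^NE = 85.85.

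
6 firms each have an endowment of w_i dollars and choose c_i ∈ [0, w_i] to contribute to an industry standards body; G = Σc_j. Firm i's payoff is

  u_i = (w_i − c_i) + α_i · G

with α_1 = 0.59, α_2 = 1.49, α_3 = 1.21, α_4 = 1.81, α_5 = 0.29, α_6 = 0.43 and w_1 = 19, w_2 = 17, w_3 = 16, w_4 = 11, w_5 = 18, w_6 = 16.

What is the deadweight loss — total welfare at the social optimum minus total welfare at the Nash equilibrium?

255.46

∂u_i/∂c_i = α_i − 1, so firm i contributes w_i if α_i > 1, else 0.
α_i > 1 for i ∈ {2, 3, 4}; NE contributions (0, 17, 16, 11, 0, 0), G = 44.
W^NE = Σw_i − G^NE + (Σα_i)·G^NE = 97 + 4.82·44 = 309.08.
Planner: ∂(Σu_j)/∂c_i = Σα_j − 1 = 4.82 > 0, so everyone contributes w_i; G^SO = 97, W^SO = 97 + 4.82·97 = 564.54.
Deadweight loss = 255.46.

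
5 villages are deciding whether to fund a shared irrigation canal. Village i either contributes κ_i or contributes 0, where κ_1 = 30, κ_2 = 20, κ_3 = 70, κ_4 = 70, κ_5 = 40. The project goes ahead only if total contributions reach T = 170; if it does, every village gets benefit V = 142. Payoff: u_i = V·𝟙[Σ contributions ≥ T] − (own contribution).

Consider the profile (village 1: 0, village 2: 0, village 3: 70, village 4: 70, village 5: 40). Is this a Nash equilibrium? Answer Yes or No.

Total = 180 ≥ 170: provided.
Village 1 (pledges 0, payoff 142): pledging 30 → total 210, payoff 112. No gain.
Village 2 (pledges 0, payoff 142): pledging 20 → total 200, payoff 122. No gain.
Village 3 (pledges 70, payoff 72): dropping to 0 → total 110, payoff 0. No gain.
Village 4 (pledges 70, payoff 72): dropping to 0 → total 110, payoff 0. No gain.
Village 5 (pledges 40, payoff 102): dropping to 0 → total 140, payoff 0. No gain.

Yes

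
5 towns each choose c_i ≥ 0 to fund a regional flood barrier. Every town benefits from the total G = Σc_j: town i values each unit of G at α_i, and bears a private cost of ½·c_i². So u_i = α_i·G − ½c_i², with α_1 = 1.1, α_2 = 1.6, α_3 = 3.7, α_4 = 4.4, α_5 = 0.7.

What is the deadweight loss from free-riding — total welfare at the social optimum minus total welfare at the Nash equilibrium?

217.03

Town i's FOC: ∂u_i/∂c_i = α_i − c_i = 0, so c_i* = α_i.
NE contributions = (1.1, 1.6, 3.7, 4.4, 0.7); G = 11.5.
W^NE = (Σα)·G − ½Σα_i² = 11.5² − ½·37.31 = 113.595.
Planner sets c_i = Σα_j = 11.5 for every i, so G^SO = 5·11.5 = 57.5.
W^SO = (Σα)·G^SO − ½·5·(Σα)² = (5/2)·11.5² = 330.625.
Deadweight loss = W^SO − W^NE = 217.03.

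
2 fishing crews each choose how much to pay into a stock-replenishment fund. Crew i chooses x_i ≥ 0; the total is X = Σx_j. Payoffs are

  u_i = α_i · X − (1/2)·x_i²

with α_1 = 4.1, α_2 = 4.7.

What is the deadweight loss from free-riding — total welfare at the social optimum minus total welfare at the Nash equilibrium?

19.45

Crew i's FOC: ∂u_i/∂x_i = α_i − x_i = 0, so x_i* = α_i.
NE contributions = (4.1, 4.7); X = 8.8.
W^NE = (Σα)·X − ½Σα_i² = 8.8² − ½·38.9 = 57.99.
Planner sets x_i = Σα_j = 8.8 for every i, so X^SO = 2·8.8 = 17.6.
W^SO = (Σα)·X^SO − ½·2·(Σα)² = (2/2)·8.8² = 77.44.
Deadweight loss = W^SO − W^NE = 19.45.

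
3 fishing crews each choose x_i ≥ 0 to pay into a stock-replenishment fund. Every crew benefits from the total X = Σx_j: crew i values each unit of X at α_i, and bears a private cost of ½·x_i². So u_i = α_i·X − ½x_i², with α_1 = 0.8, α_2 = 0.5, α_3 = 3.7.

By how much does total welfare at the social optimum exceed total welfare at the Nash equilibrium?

Crew i's FOC: ∂u_i/∂x_i = α_i − x_i = 0, so x_i* = α_i.
NE contributions = (0.8, 0.5, 3.7); X = 5.
W^NE = (Σα)·X − ½Σα_i² = 5² − ½·14.58 = 17.71.
Planner sets x_i = Σα_j = 5 for every i, so X^SO = 3·5 = 15.
W^SO = (Σα)·X^SO − ½·3·(Σα)² = (3/2)·5² = 37.5.
Deadweight loss = W^SO − W^NE = 19.79.

19.79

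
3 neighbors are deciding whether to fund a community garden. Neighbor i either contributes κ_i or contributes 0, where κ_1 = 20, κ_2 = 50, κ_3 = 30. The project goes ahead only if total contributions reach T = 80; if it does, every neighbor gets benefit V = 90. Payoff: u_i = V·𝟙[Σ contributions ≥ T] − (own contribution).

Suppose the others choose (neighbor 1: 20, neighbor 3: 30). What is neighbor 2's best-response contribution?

Others' total = 50. Contributing 50 brings total to 100 ≥ 80: gain V − κ_2 = 40.
Best response: 50.

50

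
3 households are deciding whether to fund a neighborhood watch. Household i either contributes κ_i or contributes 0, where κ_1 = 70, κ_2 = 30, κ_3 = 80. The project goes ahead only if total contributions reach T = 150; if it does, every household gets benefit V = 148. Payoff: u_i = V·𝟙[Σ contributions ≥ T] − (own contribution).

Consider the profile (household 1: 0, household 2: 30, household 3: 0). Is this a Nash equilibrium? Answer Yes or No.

Total = 30 < 150: not provided.
Household 1 (pledges 0, payoff 0): pledging 70 → total 100, payoff -70. No gain.
Household 2 (pledges 30, payoff -30): dropping to 0 → total 0, payoff 0. Profitable deviation.

No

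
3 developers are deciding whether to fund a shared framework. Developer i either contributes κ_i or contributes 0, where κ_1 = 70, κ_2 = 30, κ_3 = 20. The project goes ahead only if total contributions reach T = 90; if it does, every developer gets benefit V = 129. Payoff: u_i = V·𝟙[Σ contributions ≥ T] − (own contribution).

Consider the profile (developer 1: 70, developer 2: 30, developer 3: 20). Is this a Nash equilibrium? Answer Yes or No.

Total = 120 ≥ 90: provided.
Developer 1 (pledges 70, payoff 59): dropping to 0 → total 50, payoff 0. No gain.
Developer 2 (pledges 30, payoff 99): dropping to 0 → total 90, payoff 129. Profitable deviation.

No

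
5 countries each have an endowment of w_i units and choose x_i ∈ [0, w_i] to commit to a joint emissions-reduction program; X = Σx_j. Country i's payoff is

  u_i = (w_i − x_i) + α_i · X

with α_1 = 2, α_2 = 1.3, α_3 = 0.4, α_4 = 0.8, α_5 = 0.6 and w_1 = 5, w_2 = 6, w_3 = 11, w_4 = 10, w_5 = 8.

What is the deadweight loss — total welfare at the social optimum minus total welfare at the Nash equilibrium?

118.9

∂u_i/∂x_i = α_i − 1, so country i contributes w_i if α_i > 1, else 0.
α_i > 1 for i ∈ {1, 2}; NE contributions (5, 6, 0, 0, 0), X = 11.
W^NE = Σw_i − X^NE + (Σα_i)·X^NE = 40 + 4.1·11 = 85.1.
Planner: ∂(Σu_j)/∂x_i = Σα_j − 1 = 4.1 > 0, so everyone contributes w_i; X^SO = 40, W^SO = 40 + 4.1·40 = 204.
Deadweight loss = 118.9.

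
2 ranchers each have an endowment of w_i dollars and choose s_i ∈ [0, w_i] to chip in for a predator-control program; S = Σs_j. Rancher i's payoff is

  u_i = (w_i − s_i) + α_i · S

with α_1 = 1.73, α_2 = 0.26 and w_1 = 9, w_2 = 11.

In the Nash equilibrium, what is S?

∂u_i/∂s_i = α_i − 1, so rancher i contributes w_i if α_i > 1, else 0.
α_i > 1 for i ∈ {1}; NE contributions (9, 0), S = 9.

9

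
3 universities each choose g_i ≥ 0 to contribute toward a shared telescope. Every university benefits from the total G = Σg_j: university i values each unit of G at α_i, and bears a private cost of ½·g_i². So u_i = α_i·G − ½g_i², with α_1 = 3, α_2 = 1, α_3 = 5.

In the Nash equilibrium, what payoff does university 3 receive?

University i's FOC: ∂u_i/∂g_i = α_i − g_i = 0, so g_i* = α_i.
NE contributions = (3, 1, 5); G = 9.
u_3 = α_3·G − ½·(g_3)² = 5·9 − ½·5² = 32.5.

32.5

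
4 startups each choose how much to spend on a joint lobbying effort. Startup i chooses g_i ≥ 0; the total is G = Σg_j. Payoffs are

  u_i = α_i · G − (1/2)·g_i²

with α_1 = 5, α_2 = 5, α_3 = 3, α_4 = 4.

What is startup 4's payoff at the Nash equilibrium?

Startup i's FOC: ∂u_i/∂g_i = α_i − g_i = 0, so g_i* = α_i.
NE contributions = (5, 5, 3, 4); G = 17.
u_4 = α_4·G − ½·(g_4)² = 4·17 − ½·4² = 60.

60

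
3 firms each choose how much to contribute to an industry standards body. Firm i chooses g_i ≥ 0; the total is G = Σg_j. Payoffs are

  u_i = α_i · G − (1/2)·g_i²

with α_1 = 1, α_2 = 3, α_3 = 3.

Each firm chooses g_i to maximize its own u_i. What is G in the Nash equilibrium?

7

Firm i's FOC: ∂u_i/∂g_i = α_i − g_i = 0, so g_i* = α_i.
NE contributions = (1, 3, 3); G = 7.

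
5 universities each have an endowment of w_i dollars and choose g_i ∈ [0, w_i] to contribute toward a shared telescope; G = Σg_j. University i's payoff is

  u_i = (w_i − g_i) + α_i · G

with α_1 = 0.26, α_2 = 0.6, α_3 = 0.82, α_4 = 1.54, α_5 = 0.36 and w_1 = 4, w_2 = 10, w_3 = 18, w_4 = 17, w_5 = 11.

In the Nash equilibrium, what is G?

17

∂u_i/∂g_i = α_i − 1, so university i contributes w_i if α_i > 1, else 0.
α_i > 1 for i ∈ {4}; NE contributions (0, 0, 0, 17, 0), G = 17.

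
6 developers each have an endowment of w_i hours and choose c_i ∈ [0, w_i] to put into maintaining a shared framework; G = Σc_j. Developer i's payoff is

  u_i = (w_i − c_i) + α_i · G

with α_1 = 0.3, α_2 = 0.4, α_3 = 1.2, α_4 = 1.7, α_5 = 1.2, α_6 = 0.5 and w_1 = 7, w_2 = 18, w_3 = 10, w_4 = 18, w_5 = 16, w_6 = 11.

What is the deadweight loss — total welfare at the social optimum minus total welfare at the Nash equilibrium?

154.8

∂u_i/∂c_i = α_i − 1, so developer i contributes w_i if α_i > 1, else 0.
α_i > 1 for i ∈ {3, 4, 5}; NE contributions (0, 0, 10, 18, 16, 0), G = 44.
W^NE = Σw_i − G^NE + (Σα_i)·G^NE = 80 + 4.3·44 = 269.2.
Planner: ∂(Σu_j)/∂c_i = Σα_j − 1 = 4.3 > 0, so everyone contributes w_i; G^SO = 80, W^SO = 80 + 4.3·80 = 424.
Deadweight loss = 154.8.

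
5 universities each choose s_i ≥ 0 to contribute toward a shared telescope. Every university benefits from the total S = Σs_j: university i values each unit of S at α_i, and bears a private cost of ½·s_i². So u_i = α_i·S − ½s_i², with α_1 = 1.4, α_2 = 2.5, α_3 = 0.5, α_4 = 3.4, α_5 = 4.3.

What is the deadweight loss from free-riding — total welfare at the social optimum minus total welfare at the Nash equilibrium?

238.87

University i's FOC: ∂u_i/∂s_i = α_i − s_i = 0, so s_i* = α_i.
NE contributions = (1.4, 2.5, 0.5, 3.4, 4.3); S = 12.1.
W^NE = (Σα)·S − ½Σα_i² = 12.1² − ½·38.51 = 127.155.
Planner sets s_i = Σα_j = 12.1 for every i, so S^SO = 5·12.1 = 60.5.
W^SO = (Σα)·S^SO − ½·5·(Σα)² = (5/2)·12.1² = 366.025.
Deadweight loss = W^SO − W^NE = 238.87.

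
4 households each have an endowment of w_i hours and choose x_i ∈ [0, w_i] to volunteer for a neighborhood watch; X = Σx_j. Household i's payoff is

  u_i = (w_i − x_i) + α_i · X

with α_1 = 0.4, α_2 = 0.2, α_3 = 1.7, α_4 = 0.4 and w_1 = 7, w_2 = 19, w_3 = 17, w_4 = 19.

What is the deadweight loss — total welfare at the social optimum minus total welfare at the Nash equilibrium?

∂u_i/∂x_i = α_i − 1, so household i contributes w_i if α_i > 1, else 0.
α_i > 1 for i ∈ {3}; NE contributions (0, 0, 17, 0), X = 17.
W^NE = Σw_i − X^NE + (Σα_i)·X^NE = 62 + 1.7·17 = 90.9.
Planner: ∂(Σu_j)/∂x_i = Σα_j − 1 = 1.7 > 0, so everyone contributes w_i; X^SO = 62, W^SO = 62 + 1.7·62 = 167.4.
Deadweight loss = 76.5.

76.5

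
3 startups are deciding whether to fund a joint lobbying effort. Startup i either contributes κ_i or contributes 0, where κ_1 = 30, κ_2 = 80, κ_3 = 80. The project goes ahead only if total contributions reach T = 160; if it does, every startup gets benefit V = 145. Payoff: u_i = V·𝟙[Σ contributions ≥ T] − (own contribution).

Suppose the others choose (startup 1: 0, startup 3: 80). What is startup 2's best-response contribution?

80

Others' total = 80. Contributing 80 brings total to 160 ≥ 160: gain V − κ_2 = 65.
Best response: 80.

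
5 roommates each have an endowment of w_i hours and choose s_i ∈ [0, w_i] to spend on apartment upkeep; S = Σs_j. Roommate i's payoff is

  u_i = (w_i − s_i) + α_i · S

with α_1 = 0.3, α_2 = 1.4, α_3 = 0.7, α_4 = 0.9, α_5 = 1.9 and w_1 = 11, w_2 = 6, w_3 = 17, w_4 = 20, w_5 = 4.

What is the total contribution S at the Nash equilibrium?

10

∂u_i/∂s_i = α_i − 1, so roommate i contributes w_i if α_i > 1, else 0.
α_i > 1 for i ∈ {2, 5}; NE contributions (0, 6, 0, 0, 4), S = 10.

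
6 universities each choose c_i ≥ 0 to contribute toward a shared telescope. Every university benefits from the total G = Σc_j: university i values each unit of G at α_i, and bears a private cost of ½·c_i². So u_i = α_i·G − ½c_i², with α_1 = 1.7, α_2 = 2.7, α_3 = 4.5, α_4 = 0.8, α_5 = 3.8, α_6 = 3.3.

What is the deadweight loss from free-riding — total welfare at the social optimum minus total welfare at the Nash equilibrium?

University i's FOC: ∂u_i/∂c_i = α_i − c_i = 0, so c_i* = α_i.
NE contributions = (1.7, 2.7, 4.5, 0.8, 3.8, 3.3); G = 16.8.
W^NE = (Σα)·G − ½Σα_i² = 16.8² − ½·56.4 = 254.04.
Planner sets c_i = Σα_j = 16.8 for every i, so G^SO = 6·16.8 = 100.8.
W^SO = (Σα)·G^SO − ½·6·(Σα)² = (6/2)·16.8² = 846.72.
Deadweight loss = W^SO − W^NE = 592.68.

592.68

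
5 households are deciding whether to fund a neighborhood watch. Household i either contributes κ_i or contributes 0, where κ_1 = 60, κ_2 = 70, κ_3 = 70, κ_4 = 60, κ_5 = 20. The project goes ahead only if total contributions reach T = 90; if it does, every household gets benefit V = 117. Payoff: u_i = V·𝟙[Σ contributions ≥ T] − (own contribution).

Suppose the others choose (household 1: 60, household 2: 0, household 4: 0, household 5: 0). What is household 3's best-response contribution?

Others' total = 60. Contributing 70 brings total to 130 ≥ 90: gain V − κ_3 = 47.
Best response: 70.

70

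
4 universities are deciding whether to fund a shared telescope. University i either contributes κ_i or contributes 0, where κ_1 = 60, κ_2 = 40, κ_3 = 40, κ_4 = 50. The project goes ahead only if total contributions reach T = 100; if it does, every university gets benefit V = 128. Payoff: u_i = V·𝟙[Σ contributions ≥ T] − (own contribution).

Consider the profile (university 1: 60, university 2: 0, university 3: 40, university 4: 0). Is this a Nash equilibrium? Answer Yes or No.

Yes

Total = 100 ≥ 100: provided.
University 1 (pledges 60, payoff 68): dropping to 0 → total 40, payoff 0. No gain.
University 2 (pledges 0, payoff 128): pledging 40 → total 140, payoff 88. No gain.
University 3 (pledges 40, payoff 88): dropping to 0 → total 60, payoff 0. No gain.
University 4 (pledges 0, payoff 128): pledging 50 → total 150, payoff 78. No gain.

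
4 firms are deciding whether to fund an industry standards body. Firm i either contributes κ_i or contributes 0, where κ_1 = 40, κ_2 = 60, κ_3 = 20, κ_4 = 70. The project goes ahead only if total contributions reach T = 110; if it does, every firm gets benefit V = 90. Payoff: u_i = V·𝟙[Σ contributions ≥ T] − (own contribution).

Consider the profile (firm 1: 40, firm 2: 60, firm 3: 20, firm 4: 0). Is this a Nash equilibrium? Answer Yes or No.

Yes

Total = 120 ≥ 110: provided.
Firm 1 (pledges 40, payoff 50): dropping to 0 → total 80, payoff 0. No gain.
Firm 2 (pledges 60, payoff 30): dropping to 0 → total 60, payoff 0. No gain.
Firm 3 (pledges 20, payoff 70): dropping to 0 → total 100, payoff 0. No gain.
Firm 4 (pledges 0, payoff 90): pledging 70 → total 190, payoff 20. No gain.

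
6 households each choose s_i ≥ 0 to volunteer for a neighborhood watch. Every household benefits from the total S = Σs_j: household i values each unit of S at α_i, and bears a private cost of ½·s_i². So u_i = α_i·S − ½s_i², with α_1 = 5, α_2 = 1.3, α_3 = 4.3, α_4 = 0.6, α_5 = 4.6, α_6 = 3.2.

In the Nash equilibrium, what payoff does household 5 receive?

76.82

Household i's FOC: ∂u_i/∂s_i = α_i − s_i = 0, so s_i* = α_i.
NE contributions = (5, 1.3, 4.3, 0.6, 4.6, 3.2); S = 19.
u_5 = α_5·S − ½·(s_5)² = 4.6·19 − ½·4.6² = 76.82.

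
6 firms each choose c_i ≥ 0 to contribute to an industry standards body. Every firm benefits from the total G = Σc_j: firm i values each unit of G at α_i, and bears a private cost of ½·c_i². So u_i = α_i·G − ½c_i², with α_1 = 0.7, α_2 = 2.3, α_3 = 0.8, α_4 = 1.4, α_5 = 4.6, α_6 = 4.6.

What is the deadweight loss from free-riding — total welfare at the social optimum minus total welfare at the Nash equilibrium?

Firm i's FOC: ∂u_i/∂c_i = α_i − c_i = 0, so c_i* = α_i.
NE contributions = (0.7, 2.3, 0.8, 1.4, 4.6, 4.6); G = 14.4.
W^NE = (Σα)·G − ½Σα_i² = 14.4² − ½·50.7 = 182.01.
Planner sets c_i = Σα_j = 14.4 for every i, so G^SO = 6·14.4 = 86.4.
W^SO = (Σα)·G^SO − ½·6·(Σα)² = (6/2)·14.4² = 622.08.
Deadweight loss = W^SO − W^NE = 440.07.

440.07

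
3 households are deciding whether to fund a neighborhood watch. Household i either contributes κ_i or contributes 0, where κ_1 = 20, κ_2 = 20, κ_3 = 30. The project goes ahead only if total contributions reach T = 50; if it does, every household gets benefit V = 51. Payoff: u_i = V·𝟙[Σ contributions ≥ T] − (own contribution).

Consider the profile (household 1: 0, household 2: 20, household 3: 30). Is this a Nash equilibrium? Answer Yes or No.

Total = 50 ≥ 50: provided.
Household 1 (pledges 0, payoff 51): pledging 20 → total 70, payoff 31. No gain.
Household 2 (pledges 20, payoff 31): dropping to 0 → total 30, payoff 0. No gain.
Household 3 (pledges 30, payoff 21): dropping to 0 → total 20, payoff 0. No gain.

Yes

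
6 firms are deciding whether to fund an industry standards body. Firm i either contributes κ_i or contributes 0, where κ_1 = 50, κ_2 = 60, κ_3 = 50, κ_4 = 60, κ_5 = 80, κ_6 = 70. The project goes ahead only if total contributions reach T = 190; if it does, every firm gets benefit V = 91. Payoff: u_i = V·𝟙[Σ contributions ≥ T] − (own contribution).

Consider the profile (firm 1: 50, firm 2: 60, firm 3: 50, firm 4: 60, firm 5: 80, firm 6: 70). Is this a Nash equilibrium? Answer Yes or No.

Total = 370 ≥ 190: provided.
Firm 1 (pledges 50, payoff 41): dropping to 0 → total 320, payoff 91. Profitable deviation.

No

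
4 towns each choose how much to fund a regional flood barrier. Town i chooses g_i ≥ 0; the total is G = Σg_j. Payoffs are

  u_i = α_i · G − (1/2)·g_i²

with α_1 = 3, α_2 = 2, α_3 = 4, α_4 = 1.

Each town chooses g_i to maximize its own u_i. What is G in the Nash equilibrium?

Town i's FOC: ∂u_i/∂g_i = α_i − g_i = 0, so g_i* = α_i.
NE contributions = (3, 2, 4, 1); G = 10.

10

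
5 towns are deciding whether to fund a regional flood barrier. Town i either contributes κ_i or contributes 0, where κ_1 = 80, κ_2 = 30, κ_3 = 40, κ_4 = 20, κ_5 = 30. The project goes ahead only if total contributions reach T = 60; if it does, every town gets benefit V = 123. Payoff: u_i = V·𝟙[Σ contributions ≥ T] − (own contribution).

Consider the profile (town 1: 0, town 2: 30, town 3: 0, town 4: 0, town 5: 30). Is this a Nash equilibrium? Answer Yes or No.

Yes

Total = 60 ≥ 60: provided.
Town 1 (pledges 0, payoff 123): pledging 80 → total 140, payoff 43. No gain.
Town 2 (pledges 30, payoff 93): dropping to 0 → total 30, payoff 0. No gain.
Town 3 (pledges 0, payoff 123): pledging 40 → total 100, payoff 83. No gain.
Town 4 (pledges 0, payoff 123): pledging 20 → total 80, payoff 103. No gain.
Town 5 (pledges 30, payoff 93): dropping to 0 → total 30, payoff 0. No gain.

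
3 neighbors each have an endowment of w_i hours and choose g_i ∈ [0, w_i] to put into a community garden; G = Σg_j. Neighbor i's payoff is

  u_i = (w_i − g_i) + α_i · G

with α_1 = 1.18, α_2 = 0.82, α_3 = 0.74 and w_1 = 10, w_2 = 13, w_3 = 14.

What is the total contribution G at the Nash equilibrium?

10

∂u_i/∂g_i = α_i − 1, so neighbor i contributes w_i if α_i > 1, else 0.
α_i > 1 for i ∈ {1}; NE contributions (10, 0, 0), G = 10.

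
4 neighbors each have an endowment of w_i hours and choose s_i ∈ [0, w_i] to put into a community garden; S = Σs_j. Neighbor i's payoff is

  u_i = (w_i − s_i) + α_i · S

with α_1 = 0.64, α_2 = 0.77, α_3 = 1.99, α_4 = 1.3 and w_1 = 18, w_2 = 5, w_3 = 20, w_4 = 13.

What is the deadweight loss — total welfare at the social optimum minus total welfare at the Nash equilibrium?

∂u_i/∂s_i = α_i − 1, so neighbor i contributes w_i if α_i > 1, else 0.
α_i > 1 for i ∈ {3, 4}; NE contributions (0, 0, 20, 13), S = 33.
W^NE = Σw_i − S^NE + (Σα_i)·S^NE = 56 + 3.7·33 = 178.1.
Planner: ∂(Σu_j)/∂s_i = Σα_j − 1 = 3.7 > 0, so everyone contributes w_i; S^SO = 56, W^SO = 56 + 3.7·56 = 263.2.
Deadweight loss = 85.1.

85.1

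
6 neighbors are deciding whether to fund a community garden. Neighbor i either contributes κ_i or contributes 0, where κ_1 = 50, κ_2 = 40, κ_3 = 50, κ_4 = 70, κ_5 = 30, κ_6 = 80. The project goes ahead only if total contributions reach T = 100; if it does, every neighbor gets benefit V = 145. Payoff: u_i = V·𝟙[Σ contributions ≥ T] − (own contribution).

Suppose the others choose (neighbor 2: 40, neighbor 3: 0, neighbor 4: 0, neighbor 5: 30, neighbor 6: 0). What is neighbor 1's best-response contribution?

Others' total = 70. Contributing 50 brings total to 120 ≥ 100: gain V − κ_1 = 95.
Best response: 50.

50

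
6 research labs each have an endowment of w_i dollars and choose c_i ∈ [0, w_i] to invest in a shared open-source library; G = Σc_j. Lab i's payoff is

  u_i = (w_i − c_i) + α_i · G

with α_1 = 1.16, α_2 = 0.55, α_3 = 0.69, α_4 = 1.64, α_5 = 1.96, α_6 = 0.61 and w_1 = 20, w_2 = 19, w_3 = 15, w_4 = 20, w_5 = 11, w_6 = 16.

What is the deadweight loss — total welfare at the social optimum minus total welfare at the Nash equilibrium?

∂u_i/∂c_i = α_i − 1, so lab i contributes w_i if α_i > 1, else 0.
α_i > 1 for i ∈ {1, 4, 5}; NE contributions (20, 0, 0, 20, 11, 0), G = 51.
W^NE = Σw_i − G^NE + (Σα_i)·G^NE = 101 + 5.61·51 = 387.11.
Planner: ∂(Σu_j)/∂c_i = Σα_j − 1 = 5.61 > 0, so everyone contributes w_i; G^SO = 101, W^SO = 101 + 5.61·101 = 667.61.
Deadweight loss = 280.5.

280.5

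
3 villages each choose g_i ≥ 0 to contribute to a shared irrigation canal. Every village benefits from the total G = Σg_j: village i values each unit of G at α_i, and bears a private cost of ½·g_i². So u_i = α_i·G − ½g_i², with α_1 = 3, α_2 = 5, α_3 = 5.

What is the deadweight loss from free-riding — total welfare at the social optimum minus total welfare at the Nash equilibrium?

Village i's FOC: ∂u_i/∂g_i = α_i − g_i = 0, so g_i* = α_i.
NE contributions = (3, 5, 5); G = 13.
W^NE = (Σα)·G − ½Σα_i² = 13² − ½·59 = 139.5.
Planner sets g_i = Σα_j = 13 for every i, so G^SO = 3·13 = 39.
W^SO = (Σα)·G^SO − ½·3·(Σα)² = (3/2)·13² = 253.5.
Deadweight loss = W^SO − W^NE = 114.

114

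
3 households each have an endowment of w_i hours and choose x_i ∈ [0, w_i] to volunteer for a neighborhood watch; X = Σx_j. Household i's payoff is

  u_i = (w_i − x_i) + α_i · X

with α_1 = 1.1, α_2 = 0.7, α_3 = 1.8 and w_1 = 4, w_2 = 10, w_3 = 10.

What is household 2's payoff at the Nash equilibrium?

19.8

∂u_i/∂x_i = α_i − 1, so household i contributes w_i if α_i > 1, else 0.
α_i > 1 for i ∈ {1, 3}; NE contributions (4, 0, 10), X = 14.
u_2 = (10 − 0) + 0.7·14 = 19.8.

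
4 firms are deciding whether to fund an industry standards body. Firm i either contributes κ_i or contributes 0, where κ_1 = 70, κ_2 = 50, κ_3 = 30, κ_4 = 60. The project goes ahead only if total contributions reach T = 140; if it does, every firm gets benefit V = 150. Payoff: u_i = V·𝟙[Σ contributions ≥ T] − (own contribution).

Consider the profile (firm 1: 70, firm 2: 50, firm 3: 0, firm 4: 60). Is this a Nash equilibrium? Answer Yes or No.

Total = 180 ≥ 140: provided.
Firm 1 (pledges 70, payoff 80): dropping to 0 → total 110, payoff 0. No gain.
Firm 2 (pledges 50, payoff 100): dropping to 0 → total 130, payoff 0. No gain.
Firm 3 (pledges 0, payoff 150): pledging 30 → total 210, payoff 120. No gain.
Firm 4 (pledges 60, payoff 90): dropping to 0 → total 120, payoff 0. No gain.

Yes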